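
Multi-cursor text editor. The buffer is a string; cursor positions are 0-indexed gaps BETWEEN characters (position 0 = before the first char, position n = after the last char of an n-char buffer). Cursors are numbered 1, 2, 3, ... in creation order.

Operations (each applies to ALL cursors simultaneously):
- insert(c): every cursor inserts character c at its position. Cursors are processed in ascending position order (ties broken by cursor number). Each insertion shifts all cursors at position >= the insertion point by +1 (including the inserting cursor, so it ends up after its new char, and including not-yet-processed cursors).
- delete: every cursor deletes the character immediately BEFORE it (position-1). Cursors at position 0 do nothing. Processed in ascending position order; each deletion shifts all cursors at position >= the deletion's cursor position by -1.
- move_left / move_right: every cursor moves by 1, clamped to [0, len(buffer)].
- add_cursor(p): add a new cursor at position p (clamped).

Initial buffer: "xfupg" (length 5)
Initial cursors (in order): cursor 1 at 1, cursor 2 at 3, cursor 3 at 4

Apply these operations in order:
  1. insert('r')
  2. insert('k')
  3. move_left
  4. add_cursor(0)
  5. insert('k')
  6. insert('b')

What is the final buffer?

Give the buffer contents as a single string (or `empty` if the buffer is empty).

Answer: kbxrkbkfurkbkprkbkg

Derivation:
After op 1 (insert('r')): buffer="xrfurprg" (len 8), cursors c1@2 c2@5 c3@7, authorship .1..2.3.
After op 2 (insert('k')): buffer="xrkfurkprkg" (len 11), cursors c1@3 c2@7 c3@10, authorship .11..22.33.
After op 3 (move_left): buffer="xrkfurkprkg" (len 11), cursors c1@2 c2@6 c3@9, authorship .11..22.33.
After op 4 (add_cursor(0)): buffer="xrkfurkprkg" (len 11), cursors c4@0 c1@2 c2@6 c3@9, authorship .11..22.33.
After op 5 (insert('k')): buffer="kxrkkfurkkprkkg" (len 15), cursors c4@1 c1@4 c2@9 c3@13, authorship 4.111..222.333.
After op 6 (insert('b')): buffer="kbxrkbkfurkbkprkbkg" (len 19), cursors c4@2 c1@6 c2@12 c3@17, authorship 44.1111..2222.3333.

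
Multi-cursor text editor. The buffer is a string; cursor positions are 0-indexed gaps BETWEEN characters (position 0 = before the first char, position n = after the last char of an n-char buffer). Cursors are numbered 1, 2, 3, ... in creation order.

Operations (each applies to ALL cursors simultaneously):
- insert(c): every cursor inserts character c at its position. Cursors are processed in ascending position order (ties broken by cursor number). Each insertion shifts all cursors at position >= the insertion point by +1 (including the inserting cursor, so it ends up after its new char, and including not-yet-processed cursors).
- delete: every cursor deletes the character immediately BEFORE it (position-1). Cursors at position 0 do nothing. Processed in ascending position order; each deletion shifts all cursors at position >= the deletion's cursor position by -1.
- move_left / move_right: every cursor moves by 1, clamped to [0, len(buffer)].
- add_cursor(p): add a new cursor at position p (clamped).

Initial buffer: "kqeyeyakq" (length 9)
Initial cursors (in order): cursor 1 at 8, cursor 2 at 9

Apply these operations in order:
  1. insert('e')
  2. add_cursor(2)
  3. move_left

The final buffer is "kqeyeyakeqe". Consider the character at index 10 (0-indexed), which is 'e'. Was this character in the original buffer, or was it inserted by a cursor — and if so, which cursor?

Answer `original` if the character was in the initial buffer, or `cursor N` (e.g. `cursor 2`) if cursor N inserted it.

After op 1 (insert('e')): buffer="kqeyeyakeqe" (len 11), cursors c1@9 c2@11, authorship ........1.2
After op 2 (add_cursor(2)): buffer="kqeyeyakeqe" (len 11), cursors c3@2 c1@9 c2@11, authorship ........1.2
After op 3 (move_left): buffer="kqeyeyakeqe" (len 11), cursors c3@1 c1@8 c2@10, authorship ........1.2
Authorship (.=original, N=cursor N): . . . . . . . . 1 . 2
Index 10: author = 2

Answer: cursor 2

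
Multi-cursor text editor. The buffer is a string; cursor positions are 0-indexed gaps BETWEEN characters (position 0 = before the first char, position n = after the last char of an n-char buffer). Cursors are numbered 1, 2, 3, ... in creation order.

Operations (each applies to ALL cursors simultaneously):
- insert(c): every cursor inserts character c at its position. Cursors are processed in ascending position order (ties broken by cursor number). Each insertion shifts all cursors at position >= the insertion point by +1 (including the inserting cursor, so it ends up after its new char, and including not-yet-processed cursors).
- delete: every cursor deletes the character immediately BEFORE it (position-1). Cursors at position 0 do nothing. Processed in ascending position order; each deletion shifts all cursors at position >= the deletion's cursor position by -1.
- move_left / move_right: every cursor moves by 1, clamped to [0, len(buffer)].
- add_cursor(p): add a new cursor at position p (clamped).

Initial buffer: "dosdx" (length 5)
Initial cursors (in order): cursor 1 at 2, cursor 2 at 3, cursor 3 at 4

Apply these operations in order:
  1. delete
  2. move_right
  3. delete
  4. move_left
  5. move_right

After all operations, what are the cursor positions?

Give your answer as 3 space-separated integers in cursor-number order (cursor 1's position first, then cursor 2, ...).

Answer: 0 0 0

Derivation:
After op 1 (delete): buffer="dx" (len 2), cursors c1@1 c2@1 c3@1, authorship ..
After op 2 (move_right): buffer="dx" (len 2), cursors c1@2 c2@2 c3@2, authorship ..
After op 3 (delete): buffer="" (len 0), cursors c1@0 c2@0 c3@0, authorship 
After op 4 (move_left): buffer="" (len 0), cursors c1@0 c2@0 c3@0, authorship 
After op 5 (move_right): buffer="" (len 0), cursors c1@0 c2@0 c3@0, authorship 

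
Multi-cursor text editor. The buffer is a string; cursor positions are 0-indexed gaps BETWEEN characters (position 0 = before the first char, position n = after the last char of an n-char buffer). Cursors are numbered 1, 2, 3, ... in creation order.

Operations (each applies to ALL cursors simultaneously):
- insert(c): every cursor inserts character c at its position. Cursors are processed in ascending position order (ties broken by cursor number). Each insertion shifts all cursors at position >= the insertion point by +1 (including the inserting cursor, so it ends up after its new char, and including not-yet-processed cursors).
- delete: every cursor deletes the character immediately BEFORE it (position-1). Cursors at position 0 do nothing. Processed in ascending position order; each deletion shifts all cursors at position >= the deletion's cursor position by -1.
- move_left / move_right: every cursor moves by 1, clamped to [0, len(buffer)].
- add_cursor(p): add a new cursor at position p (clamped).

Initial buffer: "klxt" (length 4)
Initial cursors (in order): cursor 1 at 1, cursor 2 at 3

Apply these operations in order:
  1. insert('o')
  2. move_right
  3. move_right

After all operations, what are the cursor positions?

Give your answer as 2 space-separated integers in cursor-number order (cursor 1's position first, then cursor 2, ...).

After op 1 (insert('o')): buffer="kolxot" (len 6), cursors c1@2 c2@5, authorship .1..2.
After op 2 (move_right): buffer="kolxot" (len 6), cursors c1@3 c2@6, authorship .1..2.
After op 3 (move_right): buffer="kolxot" (len 6), cursors c1@4 c2@6, authorship .1..2.

Answer: 4 6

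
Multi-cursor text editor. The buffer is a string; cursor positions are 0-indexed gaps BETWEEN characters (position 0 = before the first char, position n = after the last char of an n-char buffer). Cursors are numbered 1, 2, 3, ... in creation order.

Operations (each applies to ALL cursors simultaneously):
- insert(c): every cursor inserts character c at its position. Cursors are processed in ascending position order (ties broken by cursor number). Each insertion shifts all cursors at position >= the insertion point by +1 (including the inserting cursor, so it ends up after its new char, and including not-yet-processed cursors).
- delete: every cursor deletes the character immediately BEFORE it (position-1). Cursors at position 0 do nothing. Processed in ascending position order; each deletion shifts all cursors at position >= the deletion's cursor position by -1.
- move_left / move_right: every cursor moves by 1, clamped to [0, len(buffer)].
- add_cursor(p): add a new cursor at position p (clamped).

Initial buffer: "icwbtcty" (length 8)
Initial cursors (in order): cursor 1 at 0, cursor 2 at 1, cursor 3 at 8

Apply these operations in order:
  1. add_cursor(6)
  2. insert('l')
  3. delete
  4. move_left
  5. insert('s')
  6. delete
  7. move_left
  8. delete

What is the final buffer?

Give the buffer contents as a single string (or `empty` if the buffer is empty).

Answer: icwtty

Derivation:
After op 1 (add_cursor(6)): buffer="icwbtcty" (len 8), cursors c1@0 c2@1 c4@6 c3@8, authorship ........
After op 2 (insert('l')): buffer="lilcwbtcltyl" (len 12), cursors c1@1 c2@3 c4@9 c3@12, authorship 1.2.....4..3
After op 3 (delete): buffer="icwbtcty" (len 8), cursors c1@0 c2@1 c4@6 c3@8, authorship ........
After op 4 (move_left): buffer="icwbtcty" (len 8), cursors c1@0 c2@0 c4@5 c3@7, authorship ........
After op 5 (insert('s')): buffer="ssicwbtsctsy" (len 12), cursors c1@2 c2@2 c4@8 c3@11, authorship 12.....4..3.
After op 6 (delete): buffer="icwbtcty" (len 8), cursors c1@0 c2@0 c4@5 c3@7, authorship ........
After op 7 (move_left): buffer="icwbtcty" (len 8), cursors c1@0 c2@0 c4@4 c3@6, authorship ........
After op 8 (delete): buffer="icwtty" (len 6), cursors c1@0 c2@0 c4@3 c3@4, authorship ......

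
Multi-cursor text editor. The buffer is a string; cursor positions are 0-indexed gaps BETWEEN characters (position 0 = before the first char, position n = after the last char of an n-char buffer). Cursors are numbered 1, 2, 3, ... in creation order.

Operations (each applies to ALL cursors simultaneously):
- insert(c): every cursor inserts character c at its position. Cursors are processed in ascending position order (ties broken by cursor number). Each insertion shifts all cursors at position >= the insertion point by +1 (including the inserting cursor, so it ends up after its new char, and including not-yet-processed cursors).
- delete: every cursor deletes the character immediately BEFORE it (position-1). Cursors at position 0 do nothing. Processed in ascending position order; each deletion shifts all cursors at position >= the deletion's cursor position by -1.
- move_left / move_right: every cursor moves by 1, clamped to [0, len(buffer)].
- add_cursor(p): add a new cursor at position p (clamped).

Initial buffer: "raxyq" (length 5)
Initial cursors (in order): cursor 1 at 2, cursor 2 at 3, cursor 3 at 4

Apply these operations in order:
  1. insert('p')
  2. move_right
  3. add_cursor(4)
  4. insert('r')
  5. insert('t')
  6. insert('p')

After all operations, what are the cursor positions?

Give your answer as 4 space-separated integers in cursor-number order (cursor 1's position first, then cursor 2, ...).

After op 1 (insert('p')): buffer="rapxpypq" (len 8), cursors c1@3 c2@5 c3@7, authorship ..1.2.3.
After op 2 (move_right): buffer="rapxpypq" (len 8), cursors c1@4 c2@6 c3@8, authorship ..1.2.3.
After op 3 (add_cursor(4)): buffer="rapxpypq" (len 8), cursors c1@4 c4@4 c2@6 c3@8, authorship ..1.2.3.
After op 4 (insert('r')): buffer="rapxrrpyrpqr" (len 12), cursors c1@6 c4@6 c2@9 c3@12, authorship ..1.142.23.3
After op 5 (insert('t')): buffer="rapxrrttpyrtpqrt" (len 16), cursors c1@8 c4@8 c2@12 c3@16, authorship ..1.14142.223.33
After op 6 (insert('p')): buffer="rapxrrttpppyrtppqrtp" (len 20), cursors c1@10 c4@10 c2@15 c3@20, authorship ..1.1414142.2223.333

Answer: 10 15 20 10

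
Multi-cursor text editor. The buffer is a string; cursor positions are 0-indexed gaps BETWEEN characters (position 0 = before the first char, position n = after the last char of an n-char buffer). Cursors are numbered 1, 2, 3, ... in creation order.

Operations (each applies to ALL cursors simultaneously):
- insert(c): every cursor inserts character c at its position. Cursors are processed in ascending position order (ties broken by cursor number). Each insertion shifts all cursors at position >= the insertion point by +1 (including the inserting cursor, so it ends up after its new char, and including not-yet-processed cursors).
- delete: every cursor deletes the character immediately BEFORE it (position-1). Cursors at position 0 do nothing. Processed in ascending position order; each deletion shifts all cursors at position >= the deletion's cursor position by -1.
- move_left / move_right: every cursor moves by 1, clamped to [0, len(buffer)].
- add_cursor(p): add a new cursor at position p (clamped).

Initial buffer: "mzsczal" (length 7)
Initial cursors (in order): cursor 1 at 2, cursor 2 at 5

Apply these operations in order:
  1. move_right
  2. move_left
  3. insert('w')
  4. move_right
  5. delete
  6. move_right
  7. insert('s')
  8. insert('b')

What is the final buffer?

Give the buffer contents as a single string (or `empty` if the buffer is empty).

Answer: mzwcsbzwlsb

Derivation:
After op 1 (move_right): buffer="mzsczal" (len 7), cursors c1@3 c2@6, authorship .......
After op 2 (move_left): buffer="mzsczal" (len 7), cursors c1@2 c2@5, authorship .......
After op 3 (insert('w')): buffer="mzwsczwal" (len 9), cursors c1@3 c2@7, authorship ..1...2..
After op 4 (move_right): buffer="mzwsczwal" (len 9), cursors c1@4 c2@8, authorship ..1...2..
After op 5 (delete): buffer="mzwczwl" (len 7), cursors c1@3 c2@6, authorship ..1..2.
After op 6 (move_right): buffer="mzwczwl" (len 7), cursors c1@4 c2@7, authorship ..1..2.
After op 7 (insert('s')): buffer="mzwcszwls" (len 9), cursors c1@5 c2@9, authorship ..1.1.2.2
After op 8 (insert('b')): buffer="mzwcsbzwlsb" (len 11), cursors c1@6 c2@11, authorship ..1.11.2.22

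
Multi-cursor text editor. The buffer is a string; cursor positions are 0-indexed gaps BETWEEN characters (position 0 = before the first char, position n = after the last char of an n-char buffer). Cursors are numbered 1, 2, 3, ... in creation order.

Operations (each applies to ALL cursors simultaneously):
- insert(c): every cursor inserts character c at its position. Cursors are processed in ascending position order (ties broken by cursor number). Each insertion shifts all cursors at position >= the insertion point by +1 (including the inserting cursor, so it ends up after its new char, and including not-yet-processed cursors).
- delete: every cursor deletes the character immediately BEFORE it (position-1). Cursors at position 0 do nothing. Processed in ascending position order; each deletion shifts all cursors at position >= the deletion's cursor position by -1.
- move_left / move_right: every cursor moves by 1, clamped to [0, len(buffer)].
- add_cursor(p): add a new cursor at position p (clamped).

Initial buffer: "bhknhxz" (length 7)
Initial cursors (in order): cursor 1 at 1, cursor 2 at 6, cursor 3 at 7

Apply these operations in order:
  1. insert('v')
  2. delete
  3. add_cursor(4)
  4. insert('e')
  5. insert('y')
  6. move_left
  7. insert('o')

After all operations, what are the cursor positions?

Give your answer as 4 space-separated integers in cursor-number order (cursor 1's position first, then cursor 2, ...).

Answer: 3 14 18 9

Derivation:
After op 1 (insert('v')): buffer="bvhknhxvzv" (len 10), cursors c1@2 c2@8 c3@10, authorship .1.....2.3
After op 2 (delete): buffer="bhknhxz" (len 7), cursors c1@1 c2@6 c3@7, authorship .......
After op 3 (add_cursor(4)): buffer="bhknhxz" (len 7), cursors c1@1 c4@4 c2@6 c3@7, authorship .......
After op 4 (insert('e')): buffer="behknehxeze" (len 11), cursors c1@2 c4@6 c2@9 c3@11, authorship .1...4..2.3
After op 5 (insert('y')): buffer="beyhkneyhxeyzey" (len 15), cursors c1@3 c4@8 c2@12 c3@15, authorship .11...44..22.33
After op 6 (move_left): buffer="beyhkneyhxeyzey" (len 15), cursors c1@2 c4@7 c2@11 c3@14, authorship .11...44..22.33
After op 7 (insert('o')): buffer="beoyhkneoyhxeoyzeoy" (len 19), cursors c1@3 c4@9 c2@14 c3@18, authorship .111...444..222.333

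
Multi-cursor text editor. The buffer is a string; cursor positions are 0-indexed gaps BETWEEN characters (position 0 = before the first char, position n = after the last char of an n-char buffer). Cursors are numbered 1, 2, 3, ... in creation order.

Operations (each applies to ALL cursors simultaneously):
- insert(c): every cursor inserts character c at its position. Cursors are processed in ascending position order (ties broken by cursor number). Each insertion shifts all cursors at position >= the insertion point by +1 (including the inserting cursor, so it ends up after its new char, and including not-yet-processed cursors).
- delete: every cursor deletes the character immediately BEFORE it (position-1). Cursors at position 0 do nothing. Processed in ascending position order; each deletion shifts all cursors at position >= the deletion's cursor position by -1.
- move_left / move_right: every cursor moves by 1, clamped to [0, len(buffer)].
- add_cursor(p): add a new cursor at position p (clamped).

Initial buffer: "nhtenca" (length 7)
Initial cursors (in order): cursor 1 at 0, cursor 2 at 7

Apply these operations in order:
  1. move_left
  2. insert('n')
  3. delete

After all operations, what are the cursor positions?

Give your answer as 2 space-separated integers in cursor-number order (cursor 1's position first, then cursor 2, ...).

Answer: 0 6

Derivation:
After op 1 (move_left): buffer="nhtenca" (len 7), cursors c1@0 c2@6, authorship .......
After op 2 (insert('n')): buffer="nnhtencna" (len 9), cursors c1@1 c2@8, authorship 1......2.
After op 3 (delete): buffer="nhtenca" (len 7), cursors c1@0 c2@6, authorship .......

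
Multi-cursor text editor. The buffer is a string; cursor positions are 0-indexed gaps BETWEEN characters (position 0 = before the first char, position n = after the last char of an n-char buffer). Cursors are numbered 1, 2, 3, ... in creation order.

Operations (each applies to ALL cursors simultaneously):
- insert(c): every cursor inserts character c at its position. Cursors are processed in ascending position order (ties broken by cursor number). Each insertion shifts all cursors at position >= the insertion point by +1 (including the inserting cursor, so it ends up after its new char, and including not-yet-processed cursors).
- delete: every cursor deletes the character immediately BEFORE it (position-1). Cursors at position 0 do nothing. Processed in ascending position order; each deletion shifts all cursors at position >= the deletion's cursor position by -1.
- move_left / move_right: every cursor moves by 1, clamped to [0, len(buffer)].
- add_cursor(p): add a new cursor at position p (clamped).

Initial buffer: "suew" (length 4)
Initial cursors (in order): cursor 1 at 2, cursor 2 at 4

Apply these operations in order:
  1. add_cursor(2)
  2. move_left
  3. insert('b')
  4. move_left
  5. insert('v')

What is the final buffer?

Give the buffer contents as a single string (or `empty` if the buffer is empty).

Answer: sbvvbuevbw

Derivation:
After op 1 (add_cursor(2)): buffer="suew" (len 4), cursors c1@2 c3@2 c2@4, authorship ....
After op 2 (move_left): buffer="suew" (len 4), cursors c1@1 c3@1 c2@3, authorship ....
After op 3 (insert('b')): buffer="sbbuebw" (len 7), cursors c1@3 c3@3 c2@6, authorship .13..2.
After op 4 (move_left): buffer="sbbuebw" (len 7), cursors c1@2 c3@2 c2@5, authorship .13..2.
After op 5 (insert('v')): buffer="sbvvbuevbw" (len 10), cursors c1@4 c3@4 c2@8, authorship .1133..22.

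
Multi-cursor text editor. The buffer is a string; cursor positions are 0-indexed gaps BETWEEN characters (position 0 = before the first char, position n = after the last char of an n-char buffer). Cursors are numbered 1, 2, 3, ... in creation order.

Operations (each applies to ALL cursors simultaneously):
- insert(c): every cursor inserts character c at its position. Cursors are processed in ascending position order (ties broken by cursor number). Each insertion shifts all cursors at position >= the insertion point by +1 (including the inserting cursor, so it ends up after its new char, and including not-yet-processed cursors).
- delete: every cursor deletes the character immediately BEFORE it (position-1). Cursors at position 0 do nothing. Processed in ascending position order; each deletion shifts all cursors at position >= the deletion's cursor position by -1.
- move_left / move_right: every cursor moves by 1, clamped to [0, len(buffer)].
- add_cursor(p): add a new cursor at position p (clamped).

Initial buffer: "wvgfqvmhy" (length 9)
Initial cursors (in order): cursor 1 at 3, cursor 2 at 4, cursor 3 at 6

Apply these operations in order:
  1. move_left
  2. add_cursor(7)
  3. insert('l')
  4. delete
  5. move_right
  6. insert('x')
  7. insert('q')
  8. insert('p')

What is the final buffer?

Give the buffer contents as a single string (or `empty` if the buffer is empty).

After op 1 (move_left): buffer="wvgfqvmhy" (len 9), cursors c1@2 c2@3 c3@5, authorship .........
After op 2 (add_cursor(7)): buffer="wvgfqvmhy" (len 9), cursors c1@2 c2@3 c3@5 c4@7, authorship .........
After op 3 (insert('l')): buffer="wvlglfqlvmlhy" (len 13), cursors c1@3 c2@5 c3@8 c4@11, authorship ..1.2..3..4..
After op 4 (delete): buffer="wvgfqvmhy" (len 9), cursors c1@2 c2@3 c3@5 c4@7, authorship .........
After op 5 (move_right): buffer="wvgfqvmhy" (len 9), cursors c1@3 c2@4 c3@6 c4@8, authorship .........
After op 6 (insert('x')): buffer="wvgxfxqvxmhxy" (len 13), cursors c1@4 c2@6 c3@9 c4@12, authorship ...1.2..3..4.
After op 7 (insert('q')): buffer="wvgxqfxqqvxqmhxqy" (len 17), cursors c1@5 c2@8 c3@12 c4@16, authorship ...11.22..33..44.
After op 8 (insert('p')): buffer="wvgxqpfxqpqvxqpmhxqpy" (len 21), cursors c1@6 c2@10 c3@15 c4@20, authorship ...111.222..333..444.

Answer: wvgxqpfxqpqvxqpmhxqpy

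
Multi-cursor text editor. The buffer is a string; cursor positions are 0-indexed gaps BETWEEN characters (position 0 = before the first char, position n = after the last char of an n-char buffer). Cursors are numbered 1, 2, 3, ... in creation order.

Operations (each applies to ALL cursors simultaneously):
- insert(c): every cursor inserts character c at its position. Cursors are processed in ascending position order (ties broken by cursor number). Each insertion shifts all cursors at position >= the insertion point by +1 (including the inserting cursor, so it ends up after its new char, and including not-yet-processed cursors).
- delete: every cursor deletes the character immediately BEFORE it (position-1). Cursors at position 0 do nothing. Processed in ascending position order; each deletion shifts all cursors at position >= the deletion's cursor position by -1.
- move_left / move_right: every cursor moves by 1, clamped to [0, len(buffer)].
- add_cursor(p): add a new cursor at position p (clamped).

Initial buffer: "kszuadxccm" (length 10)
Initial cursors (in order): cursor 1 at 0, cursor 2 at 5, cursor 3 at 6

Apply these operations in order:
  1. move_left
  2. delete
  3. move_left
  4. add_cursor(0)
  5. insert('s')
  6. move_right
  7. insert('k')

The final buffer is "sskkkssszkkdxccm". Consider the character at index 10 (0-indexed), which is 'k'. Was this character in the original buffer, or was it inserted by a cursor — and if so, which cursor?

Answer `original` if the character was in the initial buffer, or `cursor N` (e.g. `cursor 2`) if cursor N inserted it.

Answer: cursor 3

Derivation:
After op 1 (move_left): buffer="kszuadxccm" (len 10), cursors c1@0 c2@4 c3@5, authorship ..........
After op 2 (delete): buffer="kszdxccm" (len 8), cursors c1@0 c2@3 c3@3, authorship ........
After op 3 (move_left): buffer="kszdxccm" (len 8), cursors c1@0 c2@2 c3@2, authorship ........
After op 4 (add_cursor(0)): buffer="kszdxccm" (len 8), cursors c1@0 c4@0 c2@2 c3@2, authorship ........
After op 5 (insert('s')): buffer="sskssszdxccm" (len 12), cursors c1@2 c4@2 c2@6 c3@6, authorship 14..23......
After op 6 (move_right): buffer="sskssszdxccm" (len 12), cursors c1@3 c4@3 c2@7 c3@7, authorship 14..23......
After op 7 (insert('k')): buffer="sskkkssszkkdxccm" (len 16), cursors c1@5 c4@5 c2@11 c3@11, authorship 14.14.23.23.....
Authorship (.=original, N=cursor N): 1 4 . 1 4 . 2 3 . 2 3 . . . . .
Index 10: author = 3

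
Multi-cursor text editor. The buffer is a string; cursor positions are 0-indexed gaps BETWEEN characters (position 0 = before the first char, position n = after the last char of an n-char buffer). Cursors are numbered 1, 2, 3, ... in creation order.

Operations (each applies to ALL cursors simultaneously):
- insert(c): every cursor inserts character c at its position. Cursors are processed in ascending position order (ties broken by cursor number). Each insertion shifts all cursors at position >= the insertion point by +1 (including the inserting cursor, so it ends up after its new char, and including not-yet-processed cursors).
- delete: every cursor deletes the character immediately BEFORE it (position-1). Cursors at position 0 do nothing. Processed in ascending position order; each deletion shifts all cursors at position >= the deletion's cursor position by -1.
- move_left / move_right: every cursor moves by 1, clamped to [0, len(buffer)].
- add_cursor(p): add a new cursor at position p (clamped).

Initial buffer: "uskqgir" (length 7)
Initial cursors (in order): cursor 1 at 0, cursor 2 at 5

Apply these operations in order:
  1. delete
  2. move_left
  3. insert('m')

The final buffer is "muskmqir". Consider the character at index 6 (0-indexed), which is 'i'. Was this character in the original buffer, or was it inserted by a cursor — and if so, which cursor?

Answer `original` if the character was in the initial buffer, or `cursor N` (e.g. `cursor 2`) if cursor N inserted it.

After op 1 (delete): buffer="uskqir" (len 6), cursors c1@0 c2@4, authorship ......
After op 2 (move_left): buffer="uskqir" (len 6), cursors c1@0 c2@3, authorship ......
After op 3 (insert('m')): buffer="muskmqir" (len 8), cursors c1@1 c2@5, authorship 1...2...
Authorship (.=original, N=cursor N): 1 . . . 2 . . .
Index 6: author = original

Answer: original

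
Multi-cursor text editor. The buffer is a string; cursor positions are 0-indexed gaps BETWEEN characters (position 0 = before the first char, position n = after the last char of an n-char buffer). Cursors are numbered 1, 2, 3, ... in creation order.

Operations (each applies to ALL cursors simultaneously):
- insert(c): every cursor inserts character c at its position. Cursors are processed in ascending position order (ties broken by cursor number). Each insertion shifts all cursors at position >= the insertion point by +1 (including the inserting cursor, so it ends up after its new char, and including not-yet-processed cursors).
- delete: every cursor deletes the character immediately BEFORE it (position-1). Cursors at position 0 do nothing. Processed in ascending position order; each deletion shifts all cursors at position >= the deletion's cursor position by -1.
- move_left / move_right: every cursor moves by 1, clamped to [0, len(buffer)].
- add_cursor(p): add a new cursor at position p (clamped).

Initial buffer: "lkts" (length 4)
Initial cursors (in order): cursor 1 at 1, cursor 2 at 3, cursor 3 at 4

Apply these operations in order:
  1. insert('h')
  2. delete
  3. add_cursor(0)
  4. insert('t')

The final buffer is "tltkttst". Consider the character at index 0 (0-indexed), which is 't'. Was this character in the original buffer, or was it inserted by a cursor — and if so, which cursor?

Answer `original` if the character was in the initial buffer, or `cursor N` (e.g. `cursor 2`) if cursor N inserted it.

Answer: cursor 4

Derivation:
After op 1 (insert('h')): buffer="lhkthsh" (len 7), cursors c1@2 c2@5 c3@7, authorship .1..2.3
After op 2 (delete): buffer="lkts" (len 4), cursors c1@1 c2@3 c3@4, authorship ....
After op 3 (add_cursor(0)): buffer="lkts" (len 4), cursors c4@0 c1@1 c2@3 c3@4, authorship ....
After op 4 (insert('t')): buffer="tltkttst" (len 8), cursors c4@1 c1@3 c2@6 c3@8, authorship 4.1..2.3
Authorship (.=original, N=cursor N): 4 . 1 . . 2 . 3
Index 0: author = 4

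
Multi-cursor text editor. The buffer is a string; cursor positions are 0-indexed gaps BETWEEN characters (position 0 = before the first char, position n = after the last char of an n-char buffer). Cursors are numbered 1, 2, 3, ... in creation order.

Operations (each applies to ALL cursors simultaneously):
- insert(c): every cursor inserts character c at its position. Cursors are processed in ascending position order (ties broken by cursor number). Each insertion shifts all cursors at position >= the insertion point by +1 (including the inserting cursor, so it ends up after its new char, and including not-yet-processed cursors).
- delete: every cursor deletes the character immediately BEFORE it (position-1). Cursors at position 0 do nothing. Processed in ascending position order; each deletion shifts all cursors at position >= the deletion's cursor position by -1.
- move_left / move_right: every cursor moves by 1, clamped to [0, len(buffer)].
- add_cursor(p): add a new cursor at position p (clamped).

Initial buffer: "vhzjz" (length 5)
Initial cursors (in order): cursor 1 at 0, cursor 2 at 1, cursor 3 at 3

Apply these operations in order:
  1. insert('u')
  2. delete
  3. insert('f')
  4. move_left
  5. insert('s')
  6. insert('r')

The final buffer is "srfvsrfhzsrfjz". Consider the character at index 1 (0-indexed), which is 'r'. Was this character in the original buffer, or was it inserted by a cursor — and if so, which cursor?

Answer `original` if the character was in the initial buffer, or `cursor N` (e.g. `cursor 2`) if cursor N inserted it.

After op 1 (insert('u')): buffer="uvuhzujz" (len 8), cursors c1@1 c2@3 c3@6, authorship 1.2..3..
After op 2 (delete): buffer="vhzjz" (len 5), cursors c1@0 c2@1 c3@3, authorship .....
After op 3 (insert('f')): buffer="fvfhzfjz" (len 8), cursors c1@1 c2@3 c3@6, authorship 1.2..3..
After op 4 (move_left): buffer="fvfhzfjz" (len 8), cursors c1@0 c2@2 c3@5, authorship 1.2..3..
After op 5 (insert('s')): buffer="sfvsfhzsfjz" (len 11), cursors c1@1 c2@4 c3@8, authorship 11.22..33..
After op 6 (insert('r')): buffer="srfvsrfhzsrfjz" (len 14), cursors c1@2 c2@6 c3@11, authorship 111.222..333..
Authorship (.=original, N=cursor N): 1 1 1 . 2 2 2 . . 3 3 3 . .
Index 1: author = 1

Answer: cursor 1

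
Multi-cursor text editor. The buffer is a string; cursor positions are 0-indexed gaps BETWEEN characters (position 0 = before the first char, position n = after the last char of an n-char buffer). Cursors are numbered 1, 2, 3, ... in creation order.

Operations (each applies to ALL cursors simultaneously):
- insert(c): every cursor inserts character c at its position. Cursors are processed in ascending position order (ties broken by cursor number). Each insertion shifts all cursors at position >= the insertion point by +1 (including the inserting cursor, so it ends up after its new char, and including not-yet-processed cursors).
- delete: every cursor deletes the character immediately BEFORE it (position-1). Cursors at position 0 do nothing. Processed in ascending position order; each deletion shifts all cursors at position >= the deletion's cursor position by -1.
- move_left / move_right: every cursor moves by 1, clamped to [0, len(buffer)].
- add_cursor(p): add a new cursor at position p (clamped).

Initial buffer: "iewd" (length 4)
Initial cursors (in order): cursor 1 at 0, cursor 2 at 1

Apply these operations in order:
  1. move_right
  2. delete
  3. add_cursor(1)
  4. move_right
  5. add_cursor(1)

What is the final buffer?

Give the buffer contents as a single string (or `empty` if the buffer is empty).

Answer: wd

Derivation:
After op 1 (move_right): buffer="iewd" (len 4), cursors c1@1 c2@2, authorship ....
After op 2 (delete): buffer="wd" (len 2), cursors c1@0 c2@0, authorship ..
After op 3 (add_cursor(1)): buffer="wd" (len 2), cursors c1@0 c2@0 c3@1, authorship ..
After op 4 (move_right): buffer="wd" (len 2), cursors c1@1 c2@1 c3@2, authorship ..
After op 5 (add_cursor(1)): buffer="wd" (len 2), cursors c1@1 c2@1 c4@1 c3@2, authorship ..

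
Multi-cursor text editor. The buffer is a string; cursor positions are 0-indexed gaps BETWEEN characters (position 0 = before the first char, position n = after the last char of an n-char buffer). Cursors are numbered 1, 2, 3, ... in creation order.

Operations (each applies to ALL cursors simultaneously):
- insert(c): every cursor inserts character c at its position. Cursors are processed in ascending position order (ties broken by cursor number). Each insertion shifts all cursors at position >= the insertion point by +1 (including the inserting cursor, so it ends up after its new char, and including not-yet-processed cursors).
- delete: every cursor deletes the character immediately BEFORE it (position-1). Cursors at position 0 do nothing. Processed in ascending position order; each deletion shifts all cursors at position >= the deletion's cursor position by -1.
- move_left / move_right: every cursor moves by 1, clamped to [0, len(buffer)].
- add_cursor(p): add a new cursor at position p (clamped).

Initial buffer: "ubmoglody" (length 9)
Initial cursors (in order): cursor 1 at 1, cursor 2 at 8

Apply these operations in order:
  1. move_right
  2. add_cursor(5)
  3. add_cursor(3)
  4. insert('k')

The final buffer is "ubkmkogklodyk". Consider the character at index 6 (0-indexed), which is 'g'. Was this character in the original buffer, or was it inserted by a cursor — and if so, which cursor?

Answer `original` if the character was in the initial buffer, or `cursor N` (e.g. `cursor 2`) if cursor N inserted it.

After op 1 (move_right): buffer="ubmoglody" (len 9), cursors c1@2 c2@9, authorship .........
After op 2 (add_cursor(5)): buffer="ubmoglody" (len 9), cursors c1@2 c3@5 c2@9, authorship .........
After op 3 (add_cursor(3)): buffer="ubmoglody" (len 9), cursors c1@2 c4@3 c3@5 c2@9, authorship .........
After op 4 (insert('k')): buffer="ubkmkogklodyk" (len 13), cursors c1@3 c4@5 c3@8 c2@13, authorship ..1.4..3....2
Authorship (.=original, N=cursor N): . . 1 . 4 . . 3 . . . . 2
Index 6: author = original

Answer: original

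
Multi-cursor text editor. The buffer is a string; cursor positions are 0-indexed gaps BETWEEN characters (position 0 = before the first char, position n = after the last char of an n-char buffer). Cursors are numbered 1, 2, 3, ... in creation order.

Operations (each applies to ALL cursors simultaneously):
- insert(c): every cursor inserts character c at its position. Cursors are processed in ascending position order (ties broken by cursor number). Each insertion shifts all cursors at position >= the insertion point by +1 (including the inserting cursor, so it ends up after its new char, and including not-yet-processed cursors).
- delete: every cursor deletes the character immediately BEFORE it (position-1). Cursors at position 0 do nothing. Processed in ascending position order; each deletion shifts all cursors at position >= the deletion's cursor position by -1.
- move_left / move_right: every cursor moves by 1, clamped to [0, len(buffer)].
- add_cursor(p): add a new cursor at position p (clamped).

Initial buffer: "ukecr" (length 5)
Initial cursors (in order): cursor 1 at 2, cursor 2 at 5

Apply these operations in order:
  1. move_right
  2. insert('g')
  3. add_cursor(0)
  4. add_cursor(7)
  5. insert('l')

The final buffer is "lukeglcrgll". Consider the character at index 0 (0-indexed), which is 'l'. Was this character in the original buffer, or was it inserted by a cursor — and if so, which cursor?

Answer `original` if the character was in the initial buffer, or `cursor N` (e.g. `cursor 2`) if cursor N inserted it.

After op 1 (move_right): buffer="ukecr" (len 5), cursors c1@3 c2@5, authorship .....
After op 2 (insert('g')): buffer="ukegcrg" (len 7), cursors c1@4 c2@7, authorship ...1..2
After op 3 (add_cursor(0)): buffer="ukegcrg" (len 7), cursors c3@0 c1@4 c2@7, authorship ...1..2
After op 4 (add_cursor(7)): buffer="ukegcrg" (len 7), cursors c3@0 c1@4 c2@7 c4@7, authorship ...1..2
After op 5 (insert('l')): buffer="lukeglcrgll" (len 11), cursors c3@1 c1@6 c2@11 c4@11, authorship 3...11..224
Authorship (.=original, N=cursor N): 3 . . . 1 1 . . 2 2 4
Index 0: author = 3

Answer: cursor 3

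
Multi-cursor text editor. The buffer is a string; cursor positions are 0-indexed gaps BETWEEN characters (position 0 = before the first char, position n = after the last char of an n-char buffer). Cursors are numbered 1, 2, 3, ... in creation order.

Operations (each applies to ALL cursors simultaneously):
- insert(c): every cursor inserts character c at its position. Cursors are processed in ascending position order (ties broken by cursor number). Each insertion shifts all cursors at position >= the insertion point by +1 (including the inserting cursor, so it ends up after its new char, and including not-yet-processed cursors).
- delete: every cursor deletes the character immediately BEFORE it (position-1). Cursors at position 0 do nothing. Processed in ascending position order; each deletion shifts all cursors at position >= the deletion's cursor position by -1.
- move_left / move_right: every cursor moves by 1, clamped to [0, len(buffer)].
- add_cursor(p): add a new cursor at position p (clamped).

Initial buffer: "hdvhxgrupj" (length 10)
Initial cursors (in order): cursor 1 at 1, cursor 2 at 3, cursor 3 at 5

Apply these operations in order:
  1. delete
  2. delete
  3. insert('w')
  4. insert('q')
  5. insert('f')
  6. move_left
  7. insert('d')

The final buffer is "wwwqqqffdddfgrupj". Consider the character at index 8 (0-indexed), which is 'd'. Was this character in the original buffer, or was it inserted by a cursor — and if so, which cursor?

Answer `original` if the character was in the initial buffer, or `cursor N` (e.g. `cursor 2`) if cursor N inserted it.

After op 1 (delete): buffer="dhgrupj" (len 7), cursors c1@0 c2@1 c3@2, authorship .......
After op 2 (delete): buffer="grupj" (len 5), cursors c1@0 c2@0 c3@0, authorship .....
After op 3 (insert('w')): buffer="wwwgrupj" (len 8), cursors c1@3 c2@3 c3@3, authorship 123.....
After op 4 (insert('q')): buffer="wwwqqqgrupj" (len 11), cursors c1@6 c2@6 c3@6, authorship 123123.....
After op 5 (insert('f')): buffer="wwwqqqfffgrupj" (len 14), cursors c1@9 c2@9 c3@9, authorship 123123123.....
After op 6 (move_left): buffer="wwwqqqfffgrupj" (len 14), cursors c1@8 c2@8 c3@8, authorship 123123123.....
After op 7 (insert('d')): buffer="wwwqqqffdddfgrupj" (len 17), cursors c1@11 c2@11 c3@11, authorship 123123121233.....
Authorship (.=original, N=cursor N): 1 2 3 1 2 3 1 2 1 2 3 3 . . . . .
Index 8: author = 1

Answer: cursor 1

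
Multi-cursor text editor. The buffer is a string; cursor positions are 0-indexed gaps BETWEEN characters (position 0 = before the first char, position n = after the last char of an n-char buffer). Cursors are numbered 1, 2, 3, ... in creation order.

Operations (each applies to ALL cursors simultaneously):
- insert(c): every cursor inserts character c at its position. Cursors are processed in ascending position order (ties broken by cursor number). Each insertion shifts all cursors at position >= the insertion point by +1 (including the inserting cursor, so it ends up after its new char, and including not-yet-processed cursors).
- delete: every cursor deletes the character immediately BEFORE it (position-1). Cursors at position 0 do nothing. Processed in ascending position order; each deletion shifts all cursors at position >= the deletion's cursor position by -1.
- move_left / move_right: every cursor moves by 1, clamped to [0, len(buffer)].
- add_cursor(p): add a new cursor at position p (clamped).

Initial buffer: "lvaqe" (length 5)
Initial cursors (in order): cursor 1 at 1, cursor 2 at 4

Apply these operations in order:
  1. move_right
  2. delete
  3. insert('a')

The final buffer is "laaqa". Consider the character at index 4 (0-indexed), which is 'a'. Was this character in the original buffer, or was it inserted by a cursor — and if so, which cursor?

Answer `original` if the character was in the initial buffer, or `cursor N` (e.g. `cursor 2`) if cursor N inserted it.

After op 1 (move_right): buffer="lvaqe" (len 5), cursors c1@2 c2@5, authorship .....
After op 2 (delete): buffer="laq" (len 3), cursors c1@1 c2@3, authorship ...
After op 3 (insert('a')): buffer="laaqa" (len 5), cursors c1@2 c2@5, authorship .1..2
Authorship (.=original, N=cursor N): . 1 . . 2
Index 4: author = 2

Answer: cursor 2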